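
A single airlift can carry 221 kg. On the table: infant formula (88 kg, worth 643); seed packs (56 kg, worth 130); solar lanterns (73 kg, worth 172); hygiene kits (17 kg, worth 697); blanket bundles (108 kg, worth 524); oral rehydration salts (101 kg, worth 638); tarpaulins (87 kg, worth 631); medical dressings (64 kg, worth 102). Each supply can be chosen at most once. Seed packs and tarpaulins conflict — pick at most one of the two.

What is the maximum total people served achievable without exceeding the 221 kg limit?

1978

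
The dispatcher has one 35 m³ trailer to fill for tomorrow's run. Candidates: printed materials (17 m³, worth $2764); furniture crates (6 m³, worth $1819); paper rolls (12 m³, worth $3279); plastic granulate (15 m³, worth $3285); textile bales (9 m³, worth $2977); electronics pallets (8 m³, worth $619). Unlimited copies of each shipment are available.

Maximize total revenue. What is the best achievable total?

10750

Density check — textile bales 330.78, furniture crates 303.17, paper rolls 273.25, plastic granulate 219.00 are the best per m³.
Taking furniture crates + 3×textile bales: 33 m³ used, 10750 in revenue.
Nothing else within 35 m³ beats 10750.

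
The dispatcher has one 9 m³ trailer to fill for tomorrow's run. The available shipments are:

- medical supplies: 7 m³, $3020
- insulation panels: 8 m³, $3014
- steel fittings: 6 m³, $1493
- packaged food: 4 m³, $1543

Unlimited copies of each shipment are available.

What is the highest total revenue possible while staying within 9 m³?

3086

A density-first pass picks medical supplies — 3020 at 7 m³.
The 7 m³ tied up in medical supplies is better spent on 2×packaged food — total rises to 3086 (8 m³).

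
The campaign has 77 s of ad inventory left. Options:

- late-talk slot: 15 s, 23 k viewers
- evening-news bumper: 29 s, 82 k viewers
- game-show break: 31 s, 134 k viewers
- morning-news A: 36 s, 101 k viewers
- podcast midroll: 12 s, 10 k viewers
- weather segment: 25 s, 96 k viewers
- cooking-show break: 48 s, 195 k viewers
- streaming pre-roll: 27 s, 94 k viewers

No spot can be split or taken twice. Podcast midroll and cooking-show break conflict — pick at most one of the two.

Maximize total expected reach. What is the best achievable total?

The ratio heuristic lands on late-talk slot + game-show break + weather segment (253) but leaves 6 s idle.
Dropping late-talk slot and game-show break frees 46 s; slotting in cooking-show break (48 s) lifts the total to 291 at 73 s.
Runner-up cooking-show break + streaming pre-roll tops out at 289.

291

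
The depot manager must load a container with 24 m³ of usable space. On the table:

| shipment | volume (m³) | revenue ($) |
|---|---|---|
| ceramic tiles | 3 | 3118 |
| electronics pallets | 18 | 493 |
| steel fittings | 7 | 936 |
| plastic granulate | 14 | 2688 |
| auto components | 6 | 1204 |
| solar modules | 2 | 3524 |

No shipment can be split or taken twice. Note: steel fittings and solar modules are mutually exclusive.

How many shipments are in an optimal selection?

Best achievable revenue is 9330.
For example ceramic tiles + plastic granulate + solar modules achieves it, using 19 m³.
Any selection reaching 9330 contains exactly 3 shipments.

3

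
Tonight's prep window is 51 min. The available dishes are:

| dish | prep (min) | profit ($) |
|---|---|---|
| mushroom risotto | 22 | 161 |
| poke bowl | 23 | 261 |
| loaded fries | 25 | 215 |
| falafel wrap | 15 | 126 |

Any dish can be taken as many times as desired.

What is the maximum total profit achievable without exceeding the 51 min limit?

522

The ratio ordering already packs tightly: 2×poke bowl, 46 min, 522.
Every other selection either busts 51 min or fails to beat 522.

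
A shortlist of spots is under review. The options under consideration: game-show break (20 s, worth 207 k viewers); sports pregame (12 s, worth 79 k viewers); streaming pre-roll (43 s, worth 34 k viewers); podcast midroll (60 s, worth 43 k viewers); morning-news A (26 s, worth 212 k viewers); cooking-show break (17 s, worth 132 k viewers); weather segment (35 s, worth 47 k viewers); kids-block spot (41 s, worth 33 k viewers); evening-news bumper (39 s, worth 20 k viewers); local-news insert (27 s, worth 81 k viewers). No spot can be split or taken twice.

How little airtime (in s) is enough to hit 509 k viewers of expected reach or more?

Need the lightest bundle worth ≥ 509.
game-show break + morning-news A + cooking-show break reaches 551 using 63 s.
Below 63 s the best achievable stays under 509.

63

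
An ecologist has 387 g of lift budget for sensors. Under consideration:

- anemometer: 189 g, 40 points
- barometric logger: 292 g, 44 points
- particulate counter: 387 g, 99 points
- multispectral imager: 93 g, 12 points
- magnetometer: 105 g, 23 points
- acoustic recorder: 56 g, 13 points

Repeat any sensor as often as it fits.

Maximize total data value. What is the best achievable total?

99

Particulate counter uses 387 of the 387 g and totals 99.
Nothing else within 387 g beats 99.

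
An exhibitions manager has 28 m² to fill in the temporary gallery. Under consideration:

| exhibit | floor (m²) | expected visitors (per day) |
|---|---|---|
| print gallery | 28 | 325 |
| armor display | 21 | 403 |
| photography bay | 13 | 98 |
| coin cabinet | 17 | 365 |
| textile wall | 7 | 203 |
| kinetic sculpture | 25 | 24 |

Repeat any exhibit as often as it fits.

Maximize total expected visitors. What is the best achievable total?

812

Best packing: 4×textile wall — 28 m², 812 total.
No other feasible combination exceeds 812.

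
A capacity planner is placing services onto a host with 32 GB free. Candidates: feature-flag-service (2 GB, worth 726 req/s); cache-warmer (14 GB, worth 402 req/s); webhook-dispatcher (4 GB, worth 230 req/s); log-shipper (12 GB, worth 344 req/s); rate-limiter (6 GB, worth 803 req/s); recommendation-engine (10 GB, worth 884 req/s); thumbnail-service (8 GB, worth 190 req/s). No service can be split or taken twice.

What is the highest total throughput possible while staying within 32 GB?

2833

Ranking by ratio (throughput/GB): feature-flag-service 363.00, rate-limiter 133.83, recommendation-engine 88.40.
Taking feature-flag-service + webhook-dispatcher + rate-limiter + recommendation-engine + thumbnail-service: 30 GB used, 2833 in throughput.
Nothing else within 32 GB beats 2833.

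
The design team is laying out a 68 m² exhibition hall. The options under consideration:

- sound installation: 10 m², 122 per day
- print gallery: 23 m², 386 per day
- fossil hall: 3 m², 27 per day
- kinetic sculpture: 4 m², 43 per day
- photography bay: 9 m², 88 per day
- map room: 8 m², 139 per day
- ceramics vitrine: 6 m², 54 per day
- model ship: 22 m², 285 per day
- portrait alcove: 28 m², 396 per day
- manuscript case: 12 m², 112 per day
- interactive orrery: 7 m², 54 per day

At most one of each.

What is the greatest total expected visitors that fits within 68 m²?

1009

Taking the top-ratio exhibits first gives print gallery + fossil hall + kinetic sculpture + map room + portrait alcove for 991 (66 m²).
Dropping fossil hall and kinetic sculpture frees 7 m²; slotting in photography bay (9 m²) lifts the total to 1009 at 68 m².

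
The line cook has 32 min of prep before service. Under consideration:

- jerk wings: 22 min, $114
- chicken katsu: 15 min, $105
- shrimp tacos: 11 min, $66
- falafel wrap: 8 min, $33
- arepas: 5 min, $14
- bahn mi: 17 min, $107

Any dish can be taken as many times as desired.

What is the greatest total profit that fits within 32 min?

212

Density check — chicken katsu 7.00, bahn mi 6.29, shrimp tacos 6.00, jerk wings 5.18 are the best per min.
Taking the top-ratio dishes first gives 2×chicken katsu for 210 (30 min).
Replace chicken katsu with bahn mi: the trade gains 2 net, giving 212 at 32 min.
No other feasible combination exceeds 212.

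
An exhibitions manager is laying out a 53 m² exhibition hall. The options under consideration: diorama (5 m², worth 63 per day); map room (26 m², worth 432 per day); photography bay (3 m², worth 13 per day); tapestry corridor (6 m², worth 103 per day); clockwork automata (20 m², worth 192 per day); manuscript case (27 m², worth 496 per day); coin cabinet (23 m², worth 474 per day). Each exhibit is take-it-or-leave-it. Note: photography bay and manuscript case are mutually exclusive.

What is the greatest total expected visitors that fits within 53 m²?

970

By expected visitors per m²: coin cabinet 20.61, manuscript case 18.37, tapestry corridor 17.17 lead.
Manuscript case + coin cabinet uses 50 of the 53 m² and totals 970.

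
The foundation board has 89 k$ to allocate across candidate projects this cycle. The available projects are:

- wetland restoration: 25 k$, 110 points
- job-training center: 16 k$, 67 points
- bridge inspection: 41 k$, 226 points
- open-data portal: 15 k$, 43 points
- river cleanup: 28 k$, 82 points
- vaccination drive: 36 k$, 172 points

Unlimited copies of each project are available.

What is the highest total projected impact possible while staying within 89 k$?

452

Best packing: 2×bridge inspection — 82 k$, 452 total.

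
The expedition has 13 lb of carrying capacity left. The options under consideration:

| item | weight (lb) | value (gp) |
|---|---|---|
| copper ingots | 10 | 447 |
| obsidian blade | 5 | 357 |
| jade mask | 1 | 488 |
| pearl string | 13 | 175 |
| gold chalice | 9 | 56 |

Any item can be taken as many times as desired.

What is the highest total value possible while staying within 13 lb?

The ratio ordering already packs tightly: 13×jade mask, 13 lb, 6344.
No other feasible combination exceeds 6344.

6344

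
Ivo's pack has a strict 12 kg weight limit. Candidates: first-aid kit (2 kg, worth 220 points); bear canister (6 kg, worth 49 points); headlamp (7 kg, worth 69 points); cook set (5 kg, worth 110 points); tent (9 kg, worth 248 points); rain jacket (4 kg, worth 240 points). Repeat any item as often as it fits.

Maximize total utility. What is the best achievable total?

Best packing: 6×first-aid kit — 12 kg, 1320 total.

1320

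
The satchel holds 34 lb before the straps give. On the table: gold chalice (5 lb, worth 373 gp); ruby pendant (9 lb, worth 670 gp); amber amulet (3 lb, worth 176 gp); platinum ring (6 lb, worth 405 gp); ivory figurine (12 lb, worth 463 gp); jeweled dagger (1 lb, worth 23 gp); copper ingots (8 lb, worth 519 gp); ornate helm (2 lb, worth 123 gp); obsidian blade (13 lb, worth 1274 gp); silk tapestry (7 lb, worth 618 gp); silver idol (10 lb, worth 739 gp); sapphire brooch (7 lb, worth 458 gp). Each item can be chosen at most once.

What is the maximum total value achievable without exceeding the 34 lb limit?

Gold chalice + ruby pendant + obsidian blade + silk tapestry uses 34 of the 34 lb and totals 2935.
An exhaustive check of the 4096 subsets confirms 2935.

2935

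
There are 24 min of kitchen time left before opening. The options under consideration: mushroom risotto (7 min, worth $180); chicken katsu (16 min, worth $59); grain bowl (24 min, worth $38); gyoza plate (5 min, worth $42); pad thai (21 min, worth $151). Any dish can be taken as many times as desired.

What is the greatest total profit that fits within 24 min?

540

3×mushroom risotto uses 21 of the 24 min and totals 540.
No other feasible combination exceeds 540.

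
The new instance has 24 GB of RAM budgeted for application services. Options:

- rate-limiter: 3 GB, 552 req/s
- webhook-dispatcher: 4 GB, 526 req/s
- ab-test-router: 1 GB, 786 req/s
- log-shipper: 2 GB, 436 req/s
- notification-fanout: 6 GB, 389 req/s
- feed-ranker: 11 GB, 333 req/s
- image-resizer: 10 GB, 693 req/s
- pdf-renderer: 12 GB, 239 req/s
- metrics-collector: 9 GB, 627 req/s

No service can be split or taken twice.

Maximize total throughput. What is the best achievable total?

2993

Filling by ratio: rate-limiter + webhook-dispatcher + ab-test-router + log-shipper + metrics-collector for 2927, with 5 GB left unused.
The 9 GB tied up in metrics-collector is better spent on image-resizer — total rises to 2993 (20 GB).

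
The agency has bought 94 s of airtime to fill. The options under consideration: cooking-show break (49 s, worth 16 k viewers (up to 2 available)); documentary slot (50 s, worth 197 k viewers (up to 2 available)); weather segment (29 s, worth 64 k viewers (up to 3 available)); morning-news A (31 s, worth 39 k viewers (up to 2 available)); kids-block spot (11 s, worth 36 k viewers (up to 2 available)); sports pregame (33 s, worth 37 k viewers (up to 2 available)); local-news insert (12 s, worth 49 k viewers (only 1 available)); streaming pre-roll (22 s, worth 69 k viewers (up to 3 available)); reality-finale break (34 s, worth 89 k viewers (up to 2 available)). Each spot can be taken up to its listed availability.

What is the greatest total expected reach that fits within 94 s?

338

Ranking by ratio (expected reach/s): local-news insert 4.08, documentary slot 3.94, kids-block spot 3.27.
A density-first pass picks documentary slot + 2×kids-block spot + local-news insert — 318 at 84 s.
Replace local-news insert with streaming pre-roll: the trade gains 20 net, giving 338 at 94 s.
No other feasible combination exceeds 338.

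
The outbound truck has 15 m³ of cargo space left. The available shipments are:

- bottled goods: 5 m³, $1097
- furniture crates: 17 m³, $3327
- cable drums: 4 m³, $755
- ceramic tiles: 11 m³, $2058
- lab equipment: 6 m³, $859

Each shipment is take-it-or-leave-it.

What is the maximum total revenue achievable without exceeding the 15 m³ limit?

Ranking by ratio (revenue/m³): bottled goods 219.40, furniture crates 195.71, cable drums 188.75.
A density-first pass picks bottled goods + cable drums + lab equipment — 2711 at 15 m³.
The 11 m³ tied up in bottled goods and lab equipment is better spent on ceramic tiles — total rises to 2813 (15 m³).
Runner-up bottled goods + cable drums + lab equipment tops out at 2711.

2813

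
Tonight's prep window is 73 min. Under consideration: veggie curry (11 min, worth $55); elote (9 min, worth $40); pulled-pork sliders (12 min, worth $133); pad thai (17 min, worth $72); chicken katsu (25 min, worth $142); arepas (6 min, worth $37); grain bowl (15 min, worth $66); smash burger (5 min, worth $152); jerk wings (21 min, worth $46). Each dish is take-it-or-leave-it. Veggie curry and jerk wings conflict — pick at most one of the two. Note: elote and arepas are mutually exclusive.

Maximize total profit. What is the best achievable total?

554

Taking veggie curry + pulled-pork sliders + pad thai + chicken katsu + smash burger: 70 min used, 554 in profit.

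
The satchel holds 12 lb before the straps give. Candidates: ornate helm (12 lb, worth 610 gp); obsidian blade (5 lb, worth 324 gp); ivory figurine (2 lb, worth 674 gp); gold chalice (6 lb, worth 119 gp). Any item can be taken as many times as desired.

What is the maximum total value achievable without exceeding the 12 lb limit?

4044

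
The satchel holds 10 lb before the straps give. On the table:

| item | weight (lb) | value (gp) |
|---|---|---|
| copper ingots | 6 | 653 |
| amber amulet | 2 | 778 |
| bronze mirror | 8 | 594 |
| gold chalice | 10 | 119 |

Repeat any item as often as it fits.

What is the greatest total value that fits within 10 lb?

3890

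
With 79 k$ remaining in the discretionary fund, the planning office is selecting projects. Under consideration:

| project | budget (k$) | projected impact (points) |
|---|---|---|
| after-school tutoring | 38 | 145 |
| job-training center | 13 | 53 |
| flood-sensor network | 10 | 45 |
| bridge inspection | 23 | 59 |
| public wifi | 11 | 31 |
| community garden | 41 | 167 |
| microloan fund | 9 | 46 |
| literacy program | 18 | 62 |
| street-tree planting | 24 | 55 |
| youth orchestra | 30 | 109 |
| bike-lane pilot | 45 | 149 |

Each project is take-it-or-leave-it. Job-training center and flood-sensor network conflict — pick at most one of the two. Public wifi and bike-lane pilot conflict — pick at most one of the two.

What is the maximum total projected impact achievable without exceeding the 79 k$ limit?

Ranking by ratio (projected impact/k$): microloan fund 5.11, flood-sensor network 4.50, job-training center 4.08, community garden 4.07.
Flood-sensor network + community garden + microloan fund + literacy program uses 78 of the 79 k$ and totals 320.

320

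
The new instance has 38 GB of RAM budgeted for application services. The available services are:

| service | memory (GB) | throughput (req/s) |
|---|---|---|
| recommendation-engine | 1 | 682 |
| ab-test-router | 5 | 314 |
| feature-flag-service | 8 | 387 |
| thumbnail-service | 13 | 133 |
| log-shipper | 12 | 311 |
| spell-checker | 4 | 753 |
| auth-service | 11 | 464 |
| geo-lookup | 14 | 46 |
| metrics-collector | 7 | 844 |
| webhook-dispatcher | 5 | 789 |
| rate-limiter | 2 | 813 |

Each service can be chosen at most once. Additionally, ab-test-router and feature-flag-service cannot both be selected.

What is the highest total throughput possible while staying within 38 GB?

Ranking by ratio (throughput/GB): recommendation-engine 682.00, rate-limiter 406.50, spell-checker 188.25, webhook-dispatcher 157.80.
Recommendation-engine + feature-flag-service + spell-checker + auth-service + metrics-collector + webhook-dispatcher + rate-limiter uses 38 of the 38 GB and totals 4732.

4732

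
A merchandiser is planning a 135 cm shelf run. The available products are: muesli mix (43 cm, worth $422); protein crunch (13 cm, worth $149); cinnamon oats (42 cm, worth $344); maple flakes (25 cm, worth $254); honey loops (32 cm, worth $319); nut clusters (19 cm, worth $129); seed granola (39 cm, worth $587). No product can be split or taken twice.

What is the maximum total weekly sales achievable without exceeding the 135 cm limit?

By weekly sales per cm: seed granola 15.05, protein crunch 11.46, maple flakes 10.16, honey loops 9.97 lead.
A density-first pass picks protein crunch + maple flakes + honey loops + nut clusters + seed granola — 1438 at 128 cm.
Replace maple flakes and nut clusters with muesli mix: the trade gains 39 net, giving 1477 at 127 cm.
Every other selection either busts 135 cm or fails to beat 1477.

1477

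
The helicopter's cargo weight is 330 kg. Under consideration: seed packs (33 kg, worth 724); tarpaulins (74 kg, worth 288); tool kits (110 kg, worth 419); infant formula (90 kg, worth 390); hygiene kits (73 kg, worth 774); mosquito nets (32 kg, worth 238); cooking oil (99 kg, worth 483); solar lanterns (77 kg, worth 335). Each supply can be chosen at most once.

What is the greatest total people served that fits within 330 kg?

2609

Greedy by ratio would take seed packs + hygiene kits + mosquito nets + cooking oil + solar lanterns: 314 kg used, total 2554.
Dropping solar lanterns frees 77 kg; slotting in infant formula (90 kg) lifts the total to 2609 at 327 kg.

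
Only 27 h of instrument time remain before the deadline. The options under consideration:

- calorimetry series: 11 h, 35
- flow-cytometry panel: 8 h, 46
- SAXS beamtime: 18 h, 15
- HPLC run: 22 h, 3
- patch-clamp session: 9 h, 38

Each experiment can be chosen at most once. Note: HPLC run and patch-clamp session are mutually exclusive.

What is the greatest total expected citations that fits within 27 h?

Ranking by ratio (expected citations/h): flow-cytometry panel 5.75, patch-clamp session 4.22, calorimetry series 3.18, SAXS beamtime 0.83.
Best packing: flow-cytometry panel + patch-clamp session — 17 h, 84 total.
Next best is calorimetry series + flow-cytometry panel at 81 (19 h) — short by 3.

84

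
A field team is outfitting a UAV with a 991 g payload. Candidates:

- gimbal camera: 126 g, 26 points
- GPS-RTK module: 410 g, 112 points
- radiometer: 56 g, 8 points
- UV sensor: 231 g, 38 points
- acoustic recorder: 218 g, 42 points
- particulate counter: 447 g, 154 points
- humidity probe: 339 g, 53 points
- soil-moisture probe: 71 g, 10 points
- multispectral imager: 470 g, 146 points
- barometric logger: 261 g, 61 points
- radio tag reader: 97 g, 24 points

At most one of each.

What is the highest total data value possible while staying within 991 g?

310

Filling by ratio: radiometer + particulate counter + multispectral imager for 308, with 18 g left unused.
Replace radiometer with soil-moisture probe: the trade gains 2 net, giving 310 at 988 g.
Runner-up radiometer + particulate counter + multispectral imager tops out at 308.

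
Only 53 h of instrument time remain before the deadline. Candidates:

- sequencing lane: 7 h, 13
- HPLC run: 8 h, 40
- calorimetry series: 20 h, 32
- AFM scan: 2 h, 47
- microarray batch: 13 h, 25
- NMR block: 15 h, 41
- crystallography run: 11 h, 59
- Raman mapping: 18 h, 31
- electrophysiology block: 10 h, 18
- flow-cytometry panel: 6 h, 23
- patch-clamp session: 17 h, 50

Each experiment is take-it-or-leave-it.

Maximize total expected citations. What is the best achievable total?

A density-first pass picks sequencing lane + HPLC run + AFM scan + crystallography run + flow-cytometry panel + patch-clamp session — 232 at 51 h.
Dropping sequencing lane and flow-cytometry panel frees 13 h; slotting in NMR block (15 h) lifts the total to 237 at 53 h.

237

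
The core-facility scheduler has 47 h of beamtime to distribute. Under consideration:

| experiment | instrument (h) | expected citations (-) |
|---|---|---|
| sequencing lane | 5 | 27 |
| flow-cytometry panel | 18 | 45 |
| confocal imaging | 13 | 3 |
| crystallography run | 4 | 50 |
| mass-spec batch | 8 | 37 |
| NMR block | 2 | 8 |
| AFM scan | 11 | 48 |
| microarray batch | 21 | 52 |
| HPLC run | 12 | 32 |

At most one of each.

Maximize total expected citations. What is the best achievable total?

207

Density check — crystallography run 12.50, sequencing lane 5.40, mass-spec batch 4.62 are the best per h.
A density-first pass picks sequencing lane + crystallography run + mass-spec batch + NMR block + AFM scan + HPLC run — 202 at 42 h.
The 14 h tied up in NMR block and HPLC run is better spent on flow-cytometry panel — total rises to 207 (46 h).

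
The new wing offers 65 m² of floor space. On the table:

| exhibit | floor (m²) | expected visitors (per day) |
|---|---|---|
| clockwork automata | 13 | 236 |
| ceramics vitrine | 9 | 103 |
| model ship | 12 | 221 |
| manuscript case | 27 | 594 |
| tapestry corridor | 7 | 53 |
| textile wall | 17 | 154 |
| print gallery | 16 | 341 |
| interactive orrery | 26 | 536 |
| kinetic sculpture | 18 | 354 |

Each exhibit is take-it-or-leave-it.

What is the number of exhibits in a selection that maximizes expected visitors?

3

Optimal total is 1351.
For example model ship + manuscript case + interactive orrery achieves it, using 65 m².
Any selection reaching 1351 contains exactly 3 exhibits.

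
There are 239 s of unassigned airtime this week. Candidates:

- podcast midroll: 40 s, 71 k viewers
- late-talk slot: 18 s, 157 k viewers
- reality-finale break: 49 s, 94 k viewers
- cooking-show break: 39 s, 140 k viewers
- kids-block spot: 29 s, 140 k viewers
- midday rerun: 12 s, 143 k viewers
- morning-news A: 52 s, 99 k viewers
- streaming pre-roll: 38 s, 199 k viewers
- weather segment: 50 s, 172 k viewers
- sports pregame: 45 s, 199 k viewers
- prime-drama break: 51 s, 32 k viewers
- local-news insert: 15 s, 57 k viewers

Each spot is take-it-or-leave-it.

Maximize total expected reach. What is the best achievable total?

Greedy by ratio would take podcast midroll + late-talk slot + cooking-show break + kids-block spot + midday rerun + streaming pre-roll + sports pregame + local-news insert: 236 s used, total 1106.
The 55 s tied up in podcast midroll and local-news insert is better spent on weather segment — total rises to 1150 (231 s).
The spare 8 s is too small for any remaining spot, and no exchange beats 1150.

1150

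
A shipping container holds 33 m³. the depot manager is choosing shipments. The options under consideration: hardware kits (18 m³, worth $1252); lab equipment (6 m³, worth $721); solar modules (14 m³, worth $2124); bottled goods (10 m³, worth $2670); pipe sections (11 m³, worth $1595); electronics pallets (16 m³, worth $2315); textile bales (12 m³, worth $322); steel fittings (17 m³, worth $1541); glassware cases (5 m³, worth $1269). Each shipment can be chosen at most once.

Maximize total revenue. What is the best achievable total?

By revenue per m³: bottled goods 267.00, glassware cases 253.80, solar modules 151.71, pipe sections 145.00 lead.
Taking the top-ratio shipments first gives solar modules + bottled goods + glassware cases for 6063 (29 m³).
Dropping solar modules frees 14 m³; slotting in lab equipment + pipe sections (17 m³) lifts the total to 6255 at 32 m³.
The closest alternative, bottled goods + electronics pallets + glassware cases, reaches only 6254.

6255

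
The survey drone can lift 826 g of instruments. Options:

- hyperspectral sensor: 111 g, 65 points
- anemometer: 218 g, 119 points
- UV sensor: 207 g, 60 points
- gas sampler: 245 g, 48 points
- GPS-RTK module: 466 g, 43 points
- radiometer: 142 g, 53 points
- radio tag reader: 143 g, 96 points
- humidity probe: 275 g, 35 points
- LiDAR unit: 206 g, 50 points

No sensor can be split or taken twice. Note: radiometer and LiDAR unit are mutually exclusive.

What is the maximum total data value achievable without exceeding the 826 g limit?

Density check — radio tag reader 0.67, hyperspectral sensor 0.59, anemometer 0.55, radiometer 0.37 are the best per g.
Best packing: hyperspectral sensor + anemometer + UV sensor + radiometer + radio tag reader — 821 g, 393 total.

393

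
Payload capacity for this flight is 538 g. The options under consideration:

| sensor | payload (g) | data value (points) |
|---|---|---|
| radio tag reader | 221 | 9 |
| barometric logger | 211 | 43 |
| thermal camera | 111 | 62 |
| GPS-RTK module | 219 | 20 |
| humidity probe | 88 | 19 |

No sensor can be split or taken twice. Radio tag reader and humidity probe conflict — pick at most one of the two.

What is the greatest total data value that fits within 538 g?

124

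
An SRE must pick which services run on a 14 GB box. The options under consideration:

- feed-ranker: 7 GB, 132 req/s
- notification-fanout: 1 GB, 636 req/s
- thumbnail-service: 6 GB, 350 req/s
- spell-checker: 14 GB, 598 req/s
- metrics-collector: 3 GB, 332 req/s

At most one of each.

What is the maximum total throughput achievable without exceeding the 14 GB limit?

Density check — notification-fanout 636.00, metrics-collector 110.67, thumbnail-service 58.33 are the best per GB.
Taking notification-fanout + thumbnail-service + metrics-collector: 10 GB used, 1318 in throughput.
Runner-up feed-ranker + notification-fanout + thumbnail-service tops out at 1118.

1318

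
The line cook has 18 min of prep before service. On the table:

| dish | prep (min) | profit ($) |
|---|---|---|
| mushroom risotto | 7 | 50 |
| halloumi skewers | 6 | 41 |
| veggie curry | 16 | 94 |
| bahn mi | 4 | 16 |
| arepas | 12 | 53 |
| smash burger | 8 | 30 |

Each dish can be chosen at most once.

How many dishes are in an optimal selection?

3

Optimal total is 107.
For example mushroom risotto + halloumi skewers + bahn mi achieves it, using 17 min.
Any selection reaching 107 contains exactly 3 dishes.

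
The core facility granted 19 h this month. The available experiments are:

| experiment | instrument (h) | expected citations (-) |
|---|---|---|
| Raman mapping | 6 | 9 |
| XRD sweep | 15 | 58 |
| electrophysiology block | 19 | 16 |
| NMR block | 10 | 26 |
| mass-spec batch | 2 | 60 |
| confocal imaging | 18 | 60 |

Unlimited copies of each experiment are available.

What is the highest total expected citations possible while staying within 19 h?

Taking 9×mass-spec batch: 18 h used, 540 in expected citations.

540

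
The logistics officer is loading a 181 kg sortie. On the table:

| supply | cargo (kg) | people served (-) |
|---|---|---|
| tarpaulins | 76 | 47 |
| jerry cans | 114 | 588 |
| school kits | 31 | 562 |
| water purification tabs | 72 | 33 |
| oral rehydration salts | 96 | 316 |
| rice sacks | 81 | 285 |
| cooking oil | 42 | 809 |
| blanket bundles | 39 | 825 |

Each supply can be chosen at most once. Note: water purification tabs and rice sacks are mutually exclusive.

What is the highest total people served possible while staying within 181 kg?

Density check — blanket bundles 21.15, cooking oil 19.26, school kits 18.13, jerry cans 5.16 are the best per kg.
School kits + cooking oil + blanket bundles uses 112 of the 181 kg and totals 2196.
Every other selection either busts 181 kg or breaks a pairing rule or fails to beat 2196.

2196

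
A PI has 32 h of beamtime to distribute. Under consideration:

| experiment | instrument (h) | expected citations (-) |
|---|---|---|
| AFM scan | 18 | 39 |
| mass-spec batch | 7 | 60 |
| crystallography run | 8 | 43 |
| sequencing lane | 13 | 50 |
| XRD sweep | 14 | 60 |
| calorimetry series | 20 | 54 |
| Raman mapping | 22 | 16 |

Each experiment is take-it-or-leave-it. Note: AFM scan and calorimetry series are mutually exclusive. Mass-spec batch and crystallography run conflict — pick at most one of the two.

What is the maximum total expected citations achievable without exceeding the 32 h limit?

120

Mass-spec batch + XRD sweep uses 21 of the 32 h and totals 120.
That's the maximum — no feasible swap from here does better than 120.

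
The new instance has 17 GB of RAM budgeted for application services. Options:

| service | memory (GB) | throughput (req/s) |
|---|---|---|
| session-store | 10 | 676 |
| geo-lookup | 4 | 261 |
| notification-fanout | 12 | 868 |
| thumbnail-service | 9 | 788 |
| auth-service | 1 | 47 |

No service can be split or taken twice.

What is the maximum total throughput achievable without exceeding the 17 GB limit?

1176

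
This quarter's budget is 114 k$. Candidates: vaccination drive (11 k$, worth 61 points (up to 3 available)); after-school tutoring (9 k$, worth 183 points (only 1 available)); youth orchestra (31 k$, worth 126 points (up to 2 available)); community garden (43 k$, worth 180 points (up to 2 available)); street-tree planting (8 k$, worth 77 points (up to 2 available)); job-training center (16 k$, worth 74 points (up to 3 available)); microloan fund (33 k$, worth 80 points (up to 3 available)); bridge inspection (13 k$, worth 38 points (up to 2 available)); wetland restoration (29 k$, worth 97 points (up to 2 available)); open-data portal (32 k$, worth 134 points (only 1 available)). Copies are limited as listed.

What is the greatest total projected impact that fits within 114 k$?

Best packing: 3×vaccination drive + after-school tutoring + 2×street-tree planting + 3×job-training center — 106 k$, 742 total.
Every other selection either busts 114 k$ or exceeds an availability limit or fails to beat 742.

742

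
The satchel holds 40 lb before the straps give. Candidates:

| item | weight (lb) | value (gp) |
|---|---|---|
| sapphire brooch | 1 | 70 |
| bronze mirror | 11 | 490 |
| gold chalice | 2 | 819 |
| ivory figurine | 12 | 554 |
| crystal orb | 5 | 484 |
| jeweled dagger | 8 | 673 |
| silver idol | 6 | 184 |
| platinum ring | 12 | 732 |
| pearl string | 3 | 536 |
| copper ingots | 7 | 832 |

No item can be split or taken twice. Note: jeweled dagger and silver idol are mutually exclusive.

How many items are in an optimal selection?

7

Optimal total is 4146.
sapphire brooch + gold chalice + crystal orb + jeweled dagger + platinum ring + pearl string + copper ingots hits 4146 at 38 lb.
All optima have 7 items.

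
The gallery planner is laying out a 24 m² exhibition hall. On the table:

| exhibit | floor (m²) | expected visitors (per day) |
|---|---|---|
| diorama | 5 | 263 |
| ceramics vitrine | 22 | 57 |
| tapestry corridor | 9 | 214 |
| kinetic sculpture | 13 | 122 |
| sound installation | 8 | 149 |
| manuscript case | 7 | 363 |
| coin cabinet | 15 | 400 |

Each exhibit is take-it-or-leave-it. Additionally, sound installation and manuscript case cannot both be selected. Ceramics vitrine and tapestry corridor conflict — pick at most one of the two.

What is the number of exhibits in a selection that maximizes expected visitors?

The maximum expected visitors within 24 m² is 840.
One optimal bundle: diorama + tapestry corridor + manuscript case (21 m²).
Any selection reaching 840 contains exactly 3 exhibits.

3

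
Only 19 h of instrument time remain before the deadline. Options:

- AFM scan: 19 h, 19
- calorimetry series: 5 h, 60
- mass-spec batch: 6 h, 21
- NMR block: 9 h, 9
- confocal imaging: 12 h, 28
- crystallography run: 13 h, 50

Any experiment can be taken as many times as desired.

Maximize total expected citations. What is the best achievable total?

180

3×calorimetry series uses 15 of the 19 h and totals 180.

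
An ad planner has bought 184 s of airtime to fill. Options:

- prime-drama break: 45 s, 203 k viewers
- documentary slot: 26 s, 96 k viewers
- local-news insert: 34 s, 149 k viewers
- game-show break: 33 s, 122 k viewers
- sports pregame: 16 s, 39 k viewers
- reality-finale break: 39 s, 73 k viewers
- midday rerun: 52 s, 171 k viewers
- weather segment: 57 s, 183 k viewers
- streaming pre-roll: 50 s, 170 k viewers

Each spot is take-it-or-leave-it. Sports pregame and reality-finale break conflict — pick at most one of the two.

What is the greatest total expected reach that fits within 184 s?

693

By expected reach per s: prime-drama break 4.51, local-news insert 4.38, game-show break 3.70, documentary slot 3.69 lead.
A density-first pass picks prime-drama break + documentary slot + local-news insert + game-show break + sports pregame — 609 at 154 s.
Reworking the packing: prime-drama break + local-news insert + midday rerun + streaming pre-roll uses 181 s and improves the total to 693.
No other feasible combination exceeds 693.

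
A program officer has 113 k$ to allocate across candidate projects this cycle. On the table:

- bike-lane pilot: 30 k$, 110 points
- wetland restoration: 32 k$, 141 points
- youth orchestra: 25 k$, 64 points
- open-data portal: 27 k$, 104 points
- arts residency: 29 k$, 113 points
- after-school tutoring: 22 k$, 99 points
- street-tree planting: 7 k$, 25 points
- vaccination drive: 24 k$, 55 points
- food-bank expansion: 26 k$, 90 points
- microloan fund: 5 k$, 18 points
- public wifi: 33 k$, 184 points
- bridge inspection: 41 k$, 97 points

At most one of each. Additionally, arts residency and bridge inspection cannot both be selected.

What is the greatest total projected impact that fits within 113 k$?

By projected impact per k$: public wifi 5.58, after-school tutoring 4.50, wetland restoration 4.41 lead.
Taking the top-ratio projects first gives wetland restoration + after-school tutoring + street-tree planting + microloan fund + public wifi for 467 (99 k$).
The 12 k$ tied up in street-tree planting and microloan fund is better spent on food-bank expansion — total rises to 514 (113 k$).
That's the maximum — no feasible swap from here does better than 514.

514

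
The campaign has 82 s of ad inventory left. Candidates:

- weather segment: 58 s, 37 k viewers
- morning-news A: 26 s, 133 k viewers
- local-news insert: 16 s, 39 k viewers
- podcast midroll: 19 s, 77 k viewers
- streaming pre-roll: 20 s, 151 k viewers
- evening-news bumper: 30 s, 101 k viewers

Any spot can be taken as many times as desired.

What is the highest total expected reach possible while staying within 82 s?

604

By expected reach per s: streaming pre-roll 7.55, morning-news A 5.12, podcast midroll 4.05, evening-news bumper 3.37 lead.
Taking 4×streaming pre-roll: 80 s used, 604 in expected reach.
No other feasible combination exceeds 604.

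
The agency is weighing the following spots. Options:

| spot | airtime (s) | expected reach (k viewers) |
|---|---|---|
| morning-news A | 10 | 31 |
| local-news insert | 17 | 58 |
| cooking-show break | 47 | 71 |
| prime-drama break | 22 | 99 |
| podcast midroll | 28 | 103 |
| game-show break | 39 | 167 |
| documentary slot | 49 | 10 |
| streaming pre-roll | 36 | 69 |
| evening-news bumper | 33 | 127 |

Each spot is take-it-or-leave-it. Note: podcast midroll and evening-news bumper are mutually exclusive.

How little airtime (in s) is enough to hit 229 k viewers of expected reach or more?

Need the lightest bundle worth ≥ 229.
morning-news A + prime-drama break + podcast midroll: 233 expected reach at 60 s.
Below 60 s the best achievable stays under 229.

60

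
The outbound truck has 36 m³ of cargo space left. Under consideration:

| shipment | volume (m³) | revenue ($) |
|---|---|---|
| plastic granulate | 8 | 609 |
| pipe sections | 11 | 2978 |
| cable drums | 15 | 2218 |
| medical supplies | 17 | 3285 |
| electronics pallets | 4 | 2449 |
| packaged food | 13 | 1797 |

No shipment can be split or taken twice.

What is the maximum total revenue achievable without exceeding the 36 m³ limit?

8712

Taking pipe sections + medical supplies + electronics pallets: 32 m³ used, 8712 in revenue.
Every other selection either busts 36 m³ or fails to beat 8712.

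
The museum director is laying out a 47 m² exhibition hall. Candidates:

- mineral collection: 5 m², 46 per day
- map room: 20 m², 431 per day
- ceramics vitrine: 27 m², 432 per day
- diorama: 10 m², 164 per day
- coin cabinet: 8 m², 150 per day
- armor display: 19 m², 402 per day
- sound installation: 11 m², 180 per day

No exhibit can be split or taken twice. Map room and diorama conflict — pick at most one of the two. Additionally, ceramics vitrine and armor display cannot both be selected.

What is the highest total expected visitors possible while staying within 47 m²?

Density check — map room 21.55, armor display 21.16, coin cabinet 18.75, diorama 16.40 are the best per m².
Map room + coin cabinet + armor display uses 47 of the 47 m² and totals 983.
The closest alternative, mineral collection + map room + armor display, reaches only 879.

983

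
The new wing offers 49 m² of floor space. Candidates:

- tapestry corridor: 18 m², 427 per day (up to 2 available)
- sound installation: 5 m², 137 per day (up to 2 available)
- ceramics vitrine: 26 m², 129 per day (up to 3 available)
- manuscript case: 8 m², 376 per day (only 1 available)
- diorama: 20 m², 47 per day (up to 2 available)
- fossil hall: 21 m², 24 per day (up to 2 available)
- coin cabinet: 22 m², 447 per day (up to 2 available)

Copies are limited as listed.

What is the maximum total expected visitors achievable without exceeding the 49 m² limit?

1367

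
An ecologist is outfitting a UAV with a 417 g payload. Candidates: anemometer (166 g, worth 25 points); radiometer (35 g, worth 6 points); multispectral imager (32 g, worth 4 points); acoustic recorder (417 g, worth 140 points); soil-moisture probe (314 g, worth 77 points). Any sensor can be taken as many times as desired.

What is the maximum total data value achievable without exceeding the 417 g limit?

Ranking by ratio (data value/g): acoustic recorder 0.34, soil-moisture probe 0.25, radiometer 0.17, anemometer 0.15.
Best packing: acoustic recorder — 417 g, 140 total.
Every other selection either busts 417 g or fails to beat 140.

140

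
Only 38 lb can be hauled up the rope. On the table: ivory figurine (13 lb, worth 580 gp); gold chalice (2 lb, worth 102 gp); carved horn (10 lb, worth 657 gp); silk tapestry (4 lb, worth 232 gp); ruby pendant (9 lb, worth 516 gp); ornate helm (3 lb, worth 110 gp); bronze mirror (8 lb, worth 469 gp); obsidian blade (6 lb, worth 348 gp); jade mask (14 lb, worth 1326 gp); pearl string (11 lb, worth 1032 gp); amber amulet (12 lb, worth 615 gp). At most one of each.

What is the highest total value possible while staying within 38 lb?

3125

Ranking by ratio (value/lb): jade mask 94.71, pearl string 93.82, carved horn 65.70.
Filling by ratio: gold chalice + carved horn + jade mask + pearl string for 3117, with 1 lb left unused.
Dropping gold chalice frees 2 lb; slotting in ornate helm (3 lb) lifts the total to 3125 at 38 lb.
Runner-up gold chalice + carved horn + jade mask + pearl string tops out at 3117.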